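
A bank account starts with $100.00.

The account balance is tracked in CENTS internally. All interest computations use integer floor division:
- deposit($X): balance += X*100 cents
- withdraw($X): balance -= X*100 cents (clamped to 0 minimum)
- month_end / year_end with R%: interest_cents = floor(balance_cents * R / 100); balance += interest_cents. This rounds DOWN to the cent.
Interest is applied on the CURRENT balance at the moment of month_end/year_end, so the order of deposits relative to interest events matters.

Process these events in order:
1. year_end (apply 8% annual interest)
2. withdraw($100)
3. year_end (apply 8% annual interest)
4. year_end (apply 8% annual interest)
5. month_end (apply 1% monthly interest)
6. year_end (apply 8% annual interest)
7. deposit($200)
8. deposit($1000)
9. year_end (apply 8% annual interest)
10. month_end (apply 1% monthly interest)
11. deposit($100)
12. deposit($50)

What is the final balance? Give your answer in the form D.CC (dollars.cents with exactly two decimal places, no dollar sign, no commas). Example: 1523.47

After 1 (year_end (apply 8% annual interest)): balance=$108.00 total_interest=$8.00
After 2 (withdraw($100)): balance=$8.00 total_interest=$8.00
After 3 (year_end (apply 8% annual interest)): balance=$8.64 total_interest=$8.64
After 4 (year_end (apply 8% annual interest)): balance=$9.33 total_interest=$9.33
After 5 (month_end (apply 1% monthly interest)): balance=$9.42 total_interest=$9.42
After 6 (year_end (apply 8% annual interest)): balance=$10.17 total_interest=$10.17
After 7 (deposit($200)): balance=$210.17 total_interest=$10.17
After 8 (deposit($1000)): balance=$1210.17 total_interest=$10.17
After 9 (year_end (apply 8% annual interest)): balance=$1306.98 total_interest=$106.98
After 10 (month_end (apply 1% monthly interest)): balance=$1320.04 total_interest=$120.04
After 11 (deposit($100)): balance=$1420.04 total_interest=$120.04
After 12 (deposit($50)): balance=$1470.04 total_interest=$120.04

Answer: 1470.04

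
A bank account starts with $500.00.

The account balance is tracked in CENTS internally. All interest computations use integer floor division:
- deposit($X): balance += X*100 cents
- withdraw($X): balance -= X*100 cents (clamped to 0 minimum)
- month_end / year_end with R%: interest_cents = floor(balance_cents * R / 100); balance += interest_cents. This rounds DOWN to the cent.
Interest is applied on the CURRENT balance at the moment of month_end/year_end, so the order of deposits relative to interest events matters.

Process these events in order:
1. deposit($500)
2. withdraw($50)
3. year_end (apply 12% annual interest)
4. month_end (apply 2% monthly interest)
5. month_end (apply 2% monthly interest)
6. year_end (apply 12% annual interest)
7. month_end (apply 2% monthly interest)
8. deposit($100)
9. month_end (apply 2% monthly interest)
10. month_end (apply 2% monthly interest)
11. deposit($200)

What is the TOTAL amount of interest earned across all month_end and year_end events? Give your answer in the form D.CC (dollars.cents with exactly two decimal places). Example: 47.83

After 1 (deposit($500)): balance=$1000.00 total_interest=$0.00
After 2 (withdraw($50)): balance=$950.00 total_interest=$0.00
After 3 (year_end (apply 12% annual interest)): balance=$1064.00 total_interest=$114.00
After 4 (month_end (apply 2% monthly interest)): balance=$1085.28 total_interest=$135.28
After 5 (month_end (apply 2% monthly interest)): balance=$1106.98 total_interest=$156.98
After 6 (year_end (apply 12% annual interest)): balance=$1239.81 total_interest=$289.81
After 7 (month_end (apply 2% monthly interest)): balance=$1264.60 total_interest=$314.60
After 8 (deposit($100)): balance=$1364.60 total_interest=$314.60
After 9 (month_end (apply 2% monthly interest)): balance=$1391.89 total_interest=$341.89
After 10 (month_end (apply 2% monthly interest)): balance=$1419.72 total_interest=$369.72
After 11 (deposit($200)): balance=$1619.72 total_interest=$369.72

Answer: 369.72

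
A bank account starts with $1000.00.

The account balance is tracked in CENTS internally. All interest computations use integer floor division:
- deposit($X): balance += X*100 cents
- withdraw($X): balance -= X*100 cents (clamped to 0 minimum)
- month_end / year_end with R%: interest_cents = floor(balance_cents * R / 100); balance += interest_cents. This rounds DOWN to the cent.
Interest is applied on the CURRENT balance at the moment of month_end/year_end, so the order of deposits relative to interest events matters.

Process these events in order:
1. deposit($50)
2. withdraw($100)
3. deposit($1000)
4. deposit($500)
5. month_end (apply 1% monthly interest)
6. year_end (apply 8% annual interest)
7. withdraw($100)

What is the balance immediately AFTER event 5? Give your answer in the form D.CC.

Answer: 2474.50

Derivation:
After 1 (deposit($50)): balance=$1050.00 total_interest=$0.00
After 2 (withdraw($100)): balance=$950.00 total_interest=$0.00
After 3 (deposit($1000)): balance=$1950.00 total_interest=$0.00
After 4 (deposit($500)): balance=$2450.00 total_interest=$0.00
After 5 (month_end (apply 1% monthly interest)): balance=$2474.50 total_interest=$24.50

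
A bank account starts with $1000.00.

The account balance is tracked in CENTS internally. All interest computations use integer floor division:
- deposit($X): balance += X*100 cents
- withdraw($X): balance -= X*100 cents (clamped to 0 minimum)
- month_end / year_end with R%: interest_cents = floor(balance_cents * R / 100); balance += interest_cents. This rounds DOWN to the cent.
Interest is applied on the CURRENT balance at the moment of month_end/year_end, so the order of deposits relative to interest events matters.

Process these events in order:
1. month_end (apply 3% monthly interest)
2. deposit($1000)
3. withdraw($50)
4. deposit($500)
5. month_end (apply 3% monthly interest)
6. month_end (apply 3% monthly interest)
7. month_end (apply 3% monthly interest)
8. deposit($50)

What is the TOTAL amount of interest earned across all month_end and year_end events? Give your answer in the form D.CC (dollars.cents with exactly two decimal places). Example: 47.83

Answer: 259.96

Derivation:
After 1 (month_end (apply 3% monthly interest)): balance=$1030.00 total_interest=$30.00
After 2 (deposit($1000)): balance=$2030.00 total_interest=$30.00
After 3 (withdraw($50)): balance=$1980.00 total_interest=$30.00
After 4 (deposit($500)): balance=$2480.00 total_interest=$30.00
After 5 (month_end (apply 3% monthly interest)): balance=$2554.40 total_interest=$104.40
After 6 (month_end (apply 3% monthly interest)): balance=$2631.03 total_interest=$181.03
After 7 (month_end (apply 3% monthly interest)): balance=$2709.96 total_interest=$259.96
After 8 (deposit($50)): balance=$2759.96 total_interest=$259.96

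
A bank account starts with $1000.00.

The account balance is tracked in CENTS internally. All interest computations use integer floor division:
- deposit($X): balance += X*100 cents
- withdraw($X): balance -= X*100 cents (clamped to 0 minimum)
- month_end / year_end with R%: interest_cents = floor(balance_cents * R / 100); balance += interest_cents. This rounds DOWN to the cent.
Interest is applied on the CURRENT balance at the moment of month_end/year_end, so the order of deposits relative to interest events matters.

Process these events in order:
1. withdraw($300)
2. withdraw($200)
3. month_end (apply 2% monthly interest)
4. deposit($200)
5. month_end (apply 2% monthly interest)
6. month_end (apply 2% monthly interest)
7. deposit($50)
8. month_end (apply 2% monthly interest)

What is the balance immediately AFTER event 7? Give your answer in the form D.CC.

After 1 (withdraw($300)): balance=$700.00 total_interest=$0.00
After 2 (withdraw($200)): balance=$500.00 total_interest=$0.00
After 3 (month_end (apply 2% monthly interest)): balance=$510.00 total_interest=$10.00
After 4 (deposit($200)): balance=$710.00 total_interest=$10.00
After 5 (month_end (apply 2% monthly interest)): balance=$724.20 total_interest=$24.20
After 6 (month_end (apply 2% monthly interest)): balance=$738.68 total_interest=$38.68
After 7 (deposit($50)): balance=$788.68 total_interest=$38.68

Answer: 788.68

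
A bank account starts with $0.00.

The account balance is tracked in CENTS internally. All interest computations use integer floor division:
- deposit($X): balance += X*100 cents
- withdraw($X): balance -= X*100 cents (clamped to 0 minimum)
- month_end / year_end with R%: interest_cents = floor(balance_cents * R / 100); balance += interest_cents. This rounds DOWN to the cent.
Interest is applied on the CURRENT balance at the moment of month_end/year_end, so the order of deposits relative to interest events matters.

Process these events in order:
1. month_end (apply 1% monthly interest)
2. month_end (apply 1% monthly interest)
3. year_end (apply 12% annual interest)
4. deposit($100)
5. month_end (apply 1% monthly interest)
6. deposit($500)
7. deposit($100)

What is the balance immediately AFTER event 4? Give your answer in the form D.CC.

After 1 (month_end (apply 1% monthly interest)): balance=$0.00 total_interest=$0.00
After 2 (month_end (apply 1% monthly interest)): balance=$0.00 total_interest=$0.00
After 3 (year_end (apply 12% annual interest)): balance=$0.00 total_interest=$0.00
After 4 (deposit($100)): balance=$100.00 total_interest=$0.00

Answer: 100.00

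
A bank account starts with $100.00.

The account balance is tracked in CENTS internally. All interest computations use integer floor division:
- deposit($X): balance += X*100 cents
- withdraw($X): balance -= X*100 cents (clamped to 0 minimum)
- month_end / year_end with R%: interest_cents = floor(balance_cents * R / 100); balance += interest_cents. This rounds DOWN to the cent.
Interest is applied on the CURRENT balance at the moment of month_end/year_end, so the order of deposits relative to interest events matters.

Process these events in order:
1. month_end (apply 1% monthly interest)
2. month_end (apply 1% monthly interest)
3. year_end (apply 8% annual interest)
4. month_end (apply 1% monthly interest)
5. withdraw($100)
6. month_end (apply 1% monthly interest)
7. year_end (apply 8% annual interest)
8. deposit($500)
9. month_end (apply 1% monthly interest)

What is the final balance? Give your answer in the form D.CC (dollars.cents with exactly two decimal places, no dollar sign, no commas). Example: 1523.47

Answer: 517.41

Derivation:
After 1 (month_end (apply 1% monthly interest)): balance=$101.00 total_interest=$1.00
After 2 (month_end (apply 1% monthly interest)): balance=$102.01 total_interest=$2.01
After 3 (year_end (apply 8% annual interest)): balance=$110.17 total_interest=$10.17
After 4 (month_end (apply 1% monthly interest)): balance=$111.27 total_interest=$11.27
After 5 (withdraw($100)): balance=$11.27 total_interest=$11.27
After 6 (month_end (apply 1% monthly interest)): balance=$11.38 total_interest=$11.38
After 7 (year_end (apply 8% annual interest)): balance=$12.29 total_interest=$12.29
After 8 (deposit($500)): balance=$512.29 total_interest=$12.29
After 9 (month_end (apply 1% monthly interest)): balance=$517.41 total_interest=$17.41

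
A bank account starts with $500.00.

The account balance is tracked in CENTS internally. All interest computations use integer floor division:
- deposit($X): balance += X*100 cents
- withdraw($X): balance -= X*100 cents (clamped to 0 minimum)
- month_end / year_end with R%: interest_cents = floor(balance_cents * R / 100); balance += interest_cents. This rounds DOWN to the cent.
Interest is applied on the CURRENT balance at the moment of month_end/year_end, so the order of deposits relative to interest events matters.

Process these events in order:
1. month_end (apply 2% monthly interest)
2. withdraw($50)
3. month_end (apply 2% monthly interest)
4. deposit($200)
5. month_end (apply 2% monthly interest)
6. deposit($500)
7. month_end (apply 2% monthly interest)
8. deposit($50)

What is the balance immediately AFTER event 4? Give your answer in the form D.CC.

Answer: 669.20

Derivation:
After 1 (month_end (apply 2% monthly interest)): balance=$510.00 total_interest=$10.00
After 2 (withdraw($50)): balance=$460.00 total_interest=$10.00
After 3 (month_end (apply 2% monthly interest)): balance=$469.20 total_interest=$19.20
After 4 (deposit($200)): balance=$669.20 total_interest=$19.20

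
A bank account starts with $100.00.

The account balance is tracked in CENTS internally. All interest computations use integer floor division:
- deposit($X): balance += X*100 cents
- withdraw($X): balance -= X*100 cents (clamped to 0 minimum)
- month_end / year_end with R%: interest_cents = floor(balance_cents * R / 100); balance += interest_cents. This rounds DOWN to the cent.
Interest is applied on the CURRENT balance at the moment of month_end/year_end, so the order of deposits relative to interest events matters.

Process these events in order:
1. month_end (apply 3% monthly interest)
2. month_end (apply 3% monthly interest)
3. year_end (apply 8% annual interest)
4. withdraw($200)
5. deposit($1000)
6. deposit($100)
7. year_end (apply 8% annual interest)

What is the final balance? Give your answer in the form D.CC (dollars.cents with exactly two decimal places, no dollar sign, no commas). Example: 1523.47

After 1 (month_end (apply 3% monthly interest)): balance=$103.00 total_interest=$3.00
After 2 (month_end (apply 3% monthly interest)): balance=$106.09 total_interest=$6.09
After 3 (year_end (apply 8% annual interest)): balance=$114.57 total_interest=$14.57
After 4 (withdraw($200)): balance=$0.00 total_interest=$14.57
After 5 (deposit($1000)): balance=$1000.00 total_interest=$14.57
After 6 (deposit($100)): balance=$1100.00 total_interest=$14.57
After 7 (year_end (apply 8% annual interest)): balance=$1188.00 total_interest=$102.57

Answer: 1188.00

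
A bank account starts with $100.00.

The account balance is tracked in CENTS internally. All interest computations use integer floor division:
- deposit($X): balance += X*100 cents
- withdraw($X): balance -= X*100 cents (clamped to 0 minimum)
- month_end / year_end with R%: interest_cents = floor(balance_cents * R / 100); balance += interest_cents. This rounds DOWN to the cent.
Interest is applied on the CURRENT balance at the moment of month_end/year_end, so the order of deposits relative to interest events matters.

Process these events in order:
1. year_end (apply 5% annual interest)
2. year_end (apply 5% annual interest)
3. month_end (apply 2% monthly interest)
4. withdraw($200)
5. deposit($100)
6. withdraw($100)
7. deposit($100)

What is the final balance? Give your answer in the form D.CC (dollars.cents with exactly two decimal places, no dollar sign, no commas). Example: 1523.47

After 1 (year_end (apply 5% annual interest)): balance=$105.00 total_interest=$5.00
After 2 (year_end (apply 5% annual interest)): balance=$110.25 total_interest=$10.25
After 3 (month_end (apply 2% monthly interest)): balance=$112.45 total_interest=$12.45
After 4 (withdraw($200)): balance=$0.00 total_interest=$12.45
After 5 (deposit($100)): balance=$100.00 total_interest=$12.45
After 6 (withdraw($100)): balance=$0.00 total_interest=$12.45
After 7 (deposit($100)): balance=$100.00 total_interest=$12.45

Answer: 100.00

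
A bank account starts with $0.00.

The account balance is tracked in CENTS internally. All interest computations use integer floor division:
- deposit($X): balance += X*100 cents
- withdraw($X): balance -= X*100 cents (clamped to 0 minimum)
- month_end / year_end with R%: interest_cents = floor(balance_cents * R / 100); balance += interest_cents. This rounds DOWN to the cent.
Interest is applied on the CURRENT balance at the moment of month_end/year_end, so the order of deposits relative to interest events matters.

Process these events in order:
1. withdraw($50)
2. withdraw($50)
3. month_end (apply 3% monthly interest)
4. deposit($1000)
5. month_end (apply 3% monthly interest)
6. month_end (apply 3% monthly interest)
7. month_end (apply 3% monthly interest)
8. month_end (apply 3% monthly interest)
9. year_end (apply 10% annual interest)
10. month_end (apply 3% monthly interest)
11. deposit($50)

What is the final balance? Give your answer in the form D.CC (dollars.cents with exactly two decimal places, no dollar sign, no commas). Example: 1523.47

Answer: 1325.19

Derivation:
After 1 (withdraw($50)): balance=$0.00 total_interest=$0.00
After 2 (withdraw($50)): balance=$0.00 total_interest=$0.00
After 3 (month_end (apply 3% monthly interest)): balance=$0.00 total_interest=$0.00
After 4 (deposit($1000)): balance=$1000.00 total_interest=$0.00
After 5 (month_end (apply 3% monthly interest)): balance=$1030.00 total_interest=$30.00
After 6 (month_end (apply 3% monthly interest)): balance=$1060.90 total_interest=$60.90
After 7 (month_end (apply 3% monthly interest)): balance=$1092.72 total_interest=$92.72
After 8 (month_end (apply 3% monthly interest)): balance=$1125.50 total_interest=$125.50
After 9 (year_end (apply 10% annual interest)): balance=$1238.05 total_interest=$238.05
After 10 (month_end (apply 3% monthly interest)): balance=$1275.19 total_interest=$275.19
After 11 (deposit($50)): balance=$1325.19 total_interest=$275.19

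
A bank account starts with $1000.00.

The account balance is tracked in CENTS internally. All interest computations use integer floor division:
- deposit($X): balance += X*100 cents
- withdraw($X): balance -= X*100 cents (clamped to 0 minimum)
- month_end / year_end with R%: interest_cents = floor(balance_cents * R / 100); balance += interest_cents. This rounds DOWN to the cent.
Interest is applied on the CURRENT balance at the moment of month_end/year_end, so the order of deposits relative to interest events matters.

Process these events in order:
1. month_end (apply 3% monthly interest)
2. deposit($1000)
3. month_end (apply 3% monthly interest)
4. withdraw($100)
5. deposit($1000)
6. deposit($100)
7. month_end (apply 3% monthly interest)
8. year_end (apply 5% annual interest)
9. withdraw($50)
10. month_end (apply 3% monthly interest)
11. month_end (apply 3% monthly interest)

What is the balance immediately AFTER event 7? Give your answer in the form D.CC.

After 1 (month_end (apply 3% monthly interest)): balance=$1030.00 total_interest=$30.00
After 2 (deposit($1000)): balance=$2030.00 total_interest=$30.00
After 3 (month_end (apply 3% monthly interest)): balance=$2090.90 total_interest=$90.90
After 4 (withdraw($100)): balance=$1990.90 total_interest=$90.90
After 5 (deposit($1000)): balance=$2990.90 total_interest=$90.90
After 6 (deposit($100)): balance=$3090.90 total_interest=$90.90
After 7 (month_end (apply 3% monthly interest)): balance=$3183.62 total_interest=$183.62

Answer: 3183.62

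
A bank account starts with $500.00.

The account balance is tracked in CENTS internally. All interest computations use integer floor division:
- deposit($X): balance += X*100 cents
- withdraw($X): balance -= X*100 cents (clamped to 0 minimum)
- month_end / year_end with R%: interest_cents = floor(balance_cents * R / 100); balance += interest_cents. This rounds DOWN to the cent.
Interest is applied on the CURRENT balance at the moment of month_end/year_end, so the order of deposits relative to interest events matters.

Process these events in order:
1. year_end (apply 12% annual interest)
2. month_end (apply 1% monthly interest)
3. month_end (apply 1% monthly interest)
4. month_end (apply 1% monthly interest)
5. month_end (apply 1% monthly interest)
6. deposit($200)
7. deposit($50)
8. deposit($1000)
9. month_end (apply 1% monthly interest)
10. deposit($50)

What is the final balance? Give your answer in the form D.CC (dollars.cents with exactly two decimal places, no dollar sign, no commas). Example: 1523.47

After 1 (year_end (apply 12% annual interest)): balance=$560.00 total_interest=$60.00
After 2 (month_end (apply 1% monthly interest)): balance=$565.60 total_interest=$65.60
After 3 (month_end (apply 1% monthly interest)): balance=$571.25 total_interest=$71.25
After 4 (month_end (apply 1% monthly interest)): balance=$576.96 total_interest=$76.96
After 5 (month_end (apply 1% monthly interest)): balance=$582.72 total_interest=$82.72
After 6 (deposit($200)): balance=$782.72 total_interest=$82.72
After 7 (deposit($50)): balance=$832.72 total_interest=$82.72
After 8 (deposit($1000)): balance=$1832.72 total_interest=$82.72
After 9 (month_end (apply 1% monthly interest)): balance=$1851.04 total_interest=$101.04
After 10 (deposit($50)): balance=$1901.04 total_interest=$101.04

Answer: 1901.04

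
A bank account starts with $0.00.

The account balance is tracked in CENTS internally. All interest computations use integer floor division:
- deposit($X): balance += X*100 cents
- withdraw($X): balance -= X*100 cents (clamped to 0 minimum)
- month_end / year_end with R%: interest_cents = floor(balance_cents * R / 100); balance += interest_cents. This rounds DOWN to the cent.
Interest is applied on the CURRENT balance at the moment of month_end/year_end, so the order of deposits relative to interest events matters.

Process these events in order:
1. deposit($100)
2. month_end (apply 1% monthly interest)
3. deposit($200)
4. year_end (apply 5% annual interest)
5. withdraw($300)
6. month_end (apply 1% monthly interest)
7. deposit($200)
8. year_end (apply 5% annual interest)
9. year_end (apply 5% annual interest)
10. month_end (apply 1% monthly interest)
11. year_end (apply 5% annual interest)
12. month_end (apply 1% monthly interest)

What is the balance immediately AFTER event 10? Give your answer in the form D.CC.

Answer: 240.75

Derivation:
After 1 (deposit($100)): balance=$100.00 total_interest=$0.00
After 2 (month_end (apply 1% monthly interest)): balance=$101.00 total_interest=$1.00
After 3 (deposit($200)): balance=$301.00 total_interest=$1.00
After 4 (year_end (apply 5% annual interest)): balance=$316.05 total_interest=$16.05
After 5 (withdraw($300)): balance=$16.05 total_interest=$16.05
After 6 (month_end (apply 1% monthly interest)): balance=$16.21 total_interest=$16.21
After 7 (deposit($200)): balance=$216.21 total_interest=$16.21
After 8 (year_end (apply 5% annual interest)): balance=$227.02 total_interest=$27.02
After 9 (year_end (apply 5% annual interest)): balance=$238.37 total_interest=$38.37
After 10 (month_end (apply 1% monthly interest)): balance=$240.75 total_interest=$40.75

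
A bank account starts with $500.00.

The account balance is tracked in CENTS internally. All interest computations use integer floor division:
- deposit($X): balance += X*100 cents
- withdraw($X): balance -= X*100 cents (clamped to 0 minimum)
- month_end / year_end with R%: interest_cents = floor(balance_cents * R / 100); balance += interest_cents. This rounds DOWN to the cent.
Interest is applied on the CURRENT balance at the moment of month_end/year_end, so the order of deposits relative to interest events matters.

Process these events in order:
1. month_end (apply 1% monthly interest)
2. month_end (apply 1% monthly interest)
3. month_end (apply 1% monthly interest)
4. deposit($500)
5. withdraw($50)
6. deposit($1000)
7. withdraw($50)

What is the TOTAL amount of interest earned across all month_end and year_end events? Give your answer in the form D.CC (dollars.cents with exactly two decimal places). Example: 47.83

Answer: 15.15

Derivation:
After 1 (month_end (apply 1% monthly interest)): balance=$505.00 total_interest=$5.00
After 2 (month_end (apply 1% monthly interest)): balance=$510.05 total_interest=$10.05
After 3 (month_end (apply 1% monthly interest)): balance=$515.15 total_interest=$15.15
After 4 (deposit($500)): balance=$1015.15 total_interest=$15.15
After 5 (withdraw($50)): balance=$965.15 total_interest=$15.15
After 6 (deposit($1000)): balance=$1965.15 total_interest=$15.15
After 7 (withdraw($50)): balance=$1915.15 total_interest=$15.15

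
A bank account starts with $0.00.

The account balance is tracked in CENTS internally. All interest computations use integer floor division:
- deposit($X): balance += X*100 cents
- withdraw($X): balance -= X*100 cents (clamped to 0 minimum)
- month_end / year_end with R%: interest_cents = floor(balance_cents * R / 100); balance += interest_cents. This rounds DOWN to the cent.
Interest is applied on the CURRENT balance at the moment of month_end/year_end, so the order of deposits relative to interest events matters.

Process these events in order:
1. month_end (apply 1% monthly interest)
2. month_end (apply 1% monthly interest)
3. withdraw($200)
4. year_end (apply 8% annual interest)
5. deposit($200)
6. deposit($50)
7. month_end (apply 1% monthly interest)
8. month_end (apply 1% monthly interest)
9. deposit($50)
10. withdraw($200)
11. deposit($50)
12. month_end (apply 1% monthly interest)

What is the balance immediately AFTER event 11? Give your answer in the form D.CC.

After 1 (month_end (apply 1% monthly interest)): balance=$0.00 total_interest=$0.00
After 2 (month_end (apply 1% monthly interest)): balance=$0.00 total_interest=$0.00
After 3 (withdraw($200)): balance=$0.00 total_interest=$0.00
After 4 (year_end (apply 8% annual interest)): balance=$0.00 total_interest=$0.00
After 5 (deposit($200)): balance=$200.00 total_interest=$0.00
After 6 (deposit($50)): balance=$250.00 total_interest=$0.00
After 7 (month_end (apply 1% monthly interest)): balance=$252.50 total_interest=$2.50
After 8 (month_end (apply 1% monthly interest)): balance=$255.02 total_interest=$5.02
After 9 (deposit($50)): balance=$305.02 total_interest=$5.02
After 10 (withdraw($200)): balance=$105.02 total_interest=$5.02
After 11 (deposit($50)): balance=$155.02 total_interest=$5.02

Answer: 155.02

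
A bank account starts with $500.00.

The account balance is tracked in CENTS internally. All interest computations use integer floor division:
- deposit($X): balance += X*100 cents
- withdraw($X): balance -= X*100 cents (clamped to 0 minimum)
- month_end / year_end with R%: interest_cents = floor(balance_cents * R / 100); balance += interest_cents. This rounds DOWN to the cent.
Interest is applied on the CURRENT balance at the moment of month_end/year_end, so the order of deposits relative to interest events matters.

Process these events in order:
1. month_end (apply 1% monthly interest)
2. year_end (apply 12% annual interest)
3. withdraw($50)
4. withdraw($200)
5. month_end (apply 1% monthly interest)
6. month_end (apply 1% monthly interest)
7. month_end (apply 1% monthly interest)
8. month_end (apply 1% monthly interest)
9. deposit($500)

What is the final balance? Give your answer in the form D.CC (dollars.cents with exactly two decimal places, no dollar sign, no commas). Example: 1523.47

After 1 (month_end (apply 1% monthly interest)): balance=$505.00 total_interest=$5.00
After 2 (year_end (apply 12% annual interest)): balance=$565.60 total_interest=$65.60
After 3 (withdraw($50)): balance=$515.60 total_interest=$65.60
After 4 (withdraw($200)): balance=$315.60 total_interest=$65.60
After 5 (month_end (apply 1% monthly interest)): balance=$318.75 total_interest=$68.75
After 6 (month_end (apply 1% monthly interest)): balance=$321.93 total_interest=$71.93
After 7 (month_end (apply 1% monthly interest)): balance=$325.14 total_interest=$75.14
After 8 (month_end (apply 1% monthly interest)): balance=$328.39 total_interest=$78.39
After 9 (deposit($500)): balance=$828.39 total_interest=$78.39

Answer: 828.39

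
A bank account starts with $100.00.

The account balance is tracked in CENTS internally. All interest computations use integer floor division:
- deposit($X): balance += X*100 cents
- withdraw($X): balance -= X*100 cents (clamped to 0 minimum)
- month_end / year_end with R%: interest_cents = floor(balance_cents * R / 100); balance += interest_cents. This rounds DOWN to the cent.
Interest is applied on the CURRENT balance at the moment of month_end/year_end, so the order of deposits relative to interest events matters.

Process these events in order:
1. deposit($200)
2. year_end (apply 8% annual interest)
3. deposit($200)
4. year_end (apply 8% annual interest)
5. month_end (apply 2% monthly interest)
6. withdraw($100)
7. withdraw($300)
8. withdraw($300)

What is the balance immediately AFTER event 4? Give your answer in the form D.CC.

After 1 (deposit($200)): balance=$300.00 total_interest=$0.00
After 2 (year_end (apply 8% annual interest)): balance=$324.00 total_interest=$24.00
After 3 (deposit($200)): balance=$524.00 total_interest=$24.00
After 4 (year_end (apply 8% annual interest)): balance=$565.92 total_interest=$65.92

Answer: 565.92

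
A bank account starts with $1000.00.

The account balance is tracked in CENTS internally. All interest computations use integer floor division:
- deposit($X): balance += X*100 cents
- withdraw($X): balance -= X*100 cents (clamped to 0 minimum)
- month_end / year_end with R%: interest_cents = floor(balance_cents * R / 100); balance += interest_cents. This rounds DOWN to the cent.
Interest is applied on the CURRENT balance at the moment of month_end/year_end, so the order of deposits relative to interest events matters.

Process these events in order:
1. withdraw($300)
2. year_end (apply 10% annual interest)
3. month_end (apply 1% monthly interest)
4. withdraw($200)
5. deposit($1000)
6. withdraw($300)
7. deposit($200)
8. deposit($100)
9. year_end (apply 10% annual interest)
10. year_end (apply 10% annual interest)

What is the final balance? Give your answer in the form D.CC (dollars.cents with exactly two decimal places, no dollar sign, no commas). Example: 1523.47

Answer: 1909.01

Derivation:
After 1 (withdraw($300)): balance=$700.00 total_interest=$0.00
After 2 (year_end (apply 10% annual interest)): balance=$770.00 total_interest=$70.00
After 3 (month_end (apply 1% monthly interest)): balance=$777.70 total_interest=$77.70
After 4 (withdraw($200)): balance=$577.70 total_interest=$77.70
After 5 (deposit($1000)): balance=$1577.70 total_interest=$77.70
After 6 (withdraw($300)): balance=$1277.70 total_interest=$77.70
After 7 (deposit($200)): balance=$1477.70 total_interest=$77.70
After 8 (deposit($100)): balance=$1577.70 total_interest=$77.70
After 9 (year_end (apply 10% annual interest)): balance=$1735.47 total_interest=$235.47
After 10 (year_end (apply 10% annual interest)): balance=$1909.01 total_interest=$409.01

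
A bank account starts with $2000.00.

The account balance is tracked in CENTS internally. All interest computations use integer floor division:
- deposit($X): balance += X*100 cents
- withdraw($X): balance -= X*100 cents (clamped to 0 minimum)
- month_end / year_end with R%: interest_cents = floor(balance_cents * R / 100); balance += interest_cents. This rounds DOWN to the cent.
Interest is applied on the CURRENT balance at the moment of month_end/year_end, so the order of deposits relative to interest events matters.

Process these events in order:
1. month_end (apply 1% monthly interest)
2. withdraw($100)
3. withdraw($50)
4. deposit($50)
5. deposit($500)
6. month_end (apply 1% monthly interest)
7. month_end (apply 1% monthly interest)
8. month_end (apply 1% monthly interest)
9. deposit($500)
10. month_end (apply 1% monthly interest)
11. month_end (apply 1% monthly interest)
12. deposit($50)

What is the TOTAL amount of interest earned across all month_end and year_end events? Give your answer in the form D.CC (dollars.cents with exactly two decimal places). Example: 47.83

Answer: 153.48

Derivation:
After 1 (month_end (apply 1% monthly interest)): balance=$2020.00 total_interest=$20.00
After 2 (withdraw($100)): balance=$1920.00 total_interest=$20.00
After 3 (withdraw($50)): balance=$1870.00 total_interest=$20.00
After 4 (deposit($50)): balance=$1920.00 total_interest=$20.00
After 5 (deposit($500)): balance=$2420.00 total_interest=$20.00
After 6 (month_end (apply 1% monthly interest)): balance=$2444.20 total_interest=$44.20
After 7 (month_end (apply 1% monthly interest)): balance=$2468.64 total_interest=$68.64
After 8 (month_end (apply 1% monthly interest)): balance=$2493.32 total_interest=$93.32
After 9 (deposit($500)): balance=$2993.32 total_interest=$93.32
After 10 (month_end (apply 1% monthly interest)): balance=$3023.25 total_interest=$123.25
After 11 (month_end (apply 1% monthly interest)): balance=$3053.48 total_interest=$153.48
After 12 (deposit($50)): balance=$3103.48 total_interest=$153.48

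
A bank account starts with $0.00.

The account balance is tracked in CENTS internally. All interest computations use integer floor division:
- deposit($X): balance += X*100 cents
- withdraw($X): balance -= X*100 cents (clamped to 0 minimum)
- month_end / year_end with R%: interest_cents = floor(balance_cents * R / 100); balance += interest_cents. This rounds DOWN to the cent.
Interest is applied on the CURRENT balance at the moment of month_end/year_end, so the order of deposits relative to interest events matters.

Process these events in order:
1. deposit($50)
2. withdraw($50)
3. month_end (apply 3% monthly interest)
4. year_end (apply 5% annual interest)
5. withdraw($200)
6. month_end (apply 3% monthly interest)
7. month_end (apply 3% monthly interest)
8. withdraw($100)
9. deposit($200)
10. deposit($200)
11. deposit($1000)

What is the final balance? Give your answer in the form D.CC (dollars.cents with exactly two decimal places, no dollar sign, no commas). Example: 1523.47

Answer: 1400.00

Derivation:
After 1 (deposit($50)): balance=$50.00 total_interest=$0.00
After 2 (withdraw($50)): balance=$0.00 total_interest=$0.00
After 3 (month_end (apply 3% monthly interest)): balance=$0.00 total_interest=$0.00
After 4 (year_end (apply 5% annual interest)): balance=$0.00 total_interest=$0.00
After 5 (withdraw($200)): balance=$0.00 total_interest=$0.00
After 6 (month_end (apply 3% monthly interest)): balance=$0.00 total_interest=$0.00
After 7 (month_end (apply 3% monthly interest)): balance=$0.00 total_interest=$0.00
After 8 (withdraw($100)): balance=$0.00 total_interest=$0.00
After 9 (deposit($200)): balance=$200.00 total_interest=$0.00
After 10 (deposit($200)): balance=$400.00 total_interest=$0.00
After 11 (deposit($1000)): balance=$1400.00 total_interest=$0.00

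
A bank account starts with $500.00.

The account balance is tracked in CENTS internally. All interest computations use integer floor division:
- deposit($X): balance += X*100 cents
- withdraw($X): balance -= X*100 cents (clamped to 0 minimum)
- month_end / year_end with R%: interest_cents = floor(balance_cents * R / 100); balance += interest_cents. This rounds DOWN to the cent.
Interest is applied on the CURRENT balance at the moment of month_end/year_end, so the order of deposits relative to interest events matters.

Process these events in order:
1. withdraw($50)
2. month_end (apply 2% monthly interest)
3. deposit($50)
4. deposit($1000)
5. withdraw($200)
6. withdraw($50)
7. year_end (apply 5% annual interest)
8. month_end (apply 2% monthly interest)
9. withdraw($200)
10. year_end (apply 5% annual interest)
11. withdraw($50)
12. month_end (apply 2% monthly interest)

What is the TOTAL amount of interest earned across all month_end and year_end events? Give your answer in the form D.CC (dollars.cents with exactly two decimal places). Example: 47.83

Answer: 178.90

Derivation:
After 1 (withdraw($50)): balance=$450.00 total_interest=$0.00
After 2 (month_end (apply 2% monthly interest)): balance=$459.00 total_interest=$9.00
After 3 (deposit($50)): balance=$509.00 total_interest=$9.00
After 4 (deposit($1000)): balance=$1509.00 total_interest=$9.00
After 5 (withdraw($200)): balance=$1309.00 total_interest=$9.00
After 6 (withdraw($50)): balance=$1259.00 total_interest=$9.00
After 7 (year_end (apply 5% annual interest)): balance=$1321.95 total_interest=$71.95
After 8 (month_end (apply 2% monthly interest)): balance=$1348.38 total_interest=$98.38
After 9 (withdraw($200)): balance=$1148.38 total_interest=$98.38
After 10 (year_end (apply 5% annual interest)): balance=$1205.79 total_interest=$155.79
After 11 (withdraw($50)): balance=$1155.79 total_interest=$155.79
After 12 (month_end (apply 2% monthly interest)): balance=$1178.90 total_interest=$178.90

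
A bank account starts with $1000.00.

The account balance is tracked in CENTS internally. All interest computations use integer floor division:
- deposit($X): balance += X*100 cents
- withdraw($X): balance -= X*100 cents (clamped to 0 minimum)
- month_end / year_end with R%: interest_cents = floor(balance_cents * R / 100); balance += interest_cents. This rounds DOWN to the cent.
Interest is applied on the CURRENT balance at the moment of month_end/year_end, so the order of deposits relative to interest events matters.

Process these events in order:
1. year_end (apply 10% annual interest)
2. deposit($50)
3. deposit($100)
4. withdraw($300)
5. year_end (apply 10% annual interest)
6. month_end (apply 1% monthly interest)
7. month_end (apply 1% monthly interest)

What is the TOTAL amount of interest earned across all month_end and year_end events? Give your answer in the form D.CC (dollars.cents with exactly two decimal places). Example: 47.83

After 1 (year_end (apply 10% annual interest)): balance=$1100.00 total_interest=$100.00
After 2 (deposit($50)): balance=$1150.00 total_interest=$100.00
After 3 (deposit($100)): balance=$1250.00 total_interest=$100.00
After 4 (withdraw($300)): balance=$950.00 total_interest=$100.00
After 5 (year_end (apply 10% annual interest)): balance=$1045.00 total_interest=$195.00
After 6 (month_end (apply 1% monthly interest)): balance=$1055.45 total_interest=$205.45
After 7 (month_end (apply 1% monthly interest)): balance=$1066.00 total_interest=$216.00

Answer: 216.00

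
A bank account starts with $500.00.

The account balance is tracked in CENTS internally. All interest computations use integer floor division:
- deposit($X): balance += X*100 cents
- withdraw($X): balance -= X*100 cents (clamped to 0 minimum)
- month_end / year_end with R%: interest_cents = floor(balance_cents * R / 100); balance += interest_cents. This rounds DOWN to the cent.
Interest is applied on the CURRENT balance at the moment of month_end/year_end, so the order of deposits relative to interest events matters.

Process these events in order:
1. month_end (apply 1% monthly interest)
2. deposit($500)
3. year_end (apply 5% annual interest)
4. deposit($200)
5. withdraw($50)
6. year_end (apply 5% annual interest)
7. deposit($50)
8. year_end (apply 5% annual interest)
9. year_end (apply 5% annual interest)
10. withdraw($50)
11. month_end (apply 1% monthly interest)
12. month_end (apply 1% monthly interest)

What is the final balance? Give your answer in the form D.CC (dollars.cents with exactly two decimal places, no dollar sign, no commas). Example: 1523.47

Answer: 1428.48

Derivation:
After 1 (month_end (apply 1% monthly interest)): balance=$505.00 total_interest=$5.00
After 2 (deposit($500)): balance=$1005.00 total_interest=$5.00
After 3 (year_end (apply 5% annual interest)): balance=$1055.25 total_interest=$55.25
After 4 (deposit($200)): balance=$1255.25 total_interest=$55.25
After 5 (withdraw($50)): balance=$1205.25 total_interest=$55.25
After 6 (year_end (apply 5% annual interest)): balance=$1265.51 total_interest=$115.51
After 7 (deposit($50)): balance=$1315.51 total_interest=$115.51
After 8 (year_end (apply 5% annual interest)): balance=$1381.28 total_interest=$181.28
After 9 (year_end (apply 5% annual interest)): balance=$1450.34 total_interest=$250.34
After 10 (withdraw($50)): balance=$1400.34 total_interest=$250.34
After 11 (month_end (apply 1% monthly interest)): balance=$1414.34 total_interest=$264.34
After 12 (month_end (apply 1% monthly interest)): balance=$1428.48 total_interest=$278.48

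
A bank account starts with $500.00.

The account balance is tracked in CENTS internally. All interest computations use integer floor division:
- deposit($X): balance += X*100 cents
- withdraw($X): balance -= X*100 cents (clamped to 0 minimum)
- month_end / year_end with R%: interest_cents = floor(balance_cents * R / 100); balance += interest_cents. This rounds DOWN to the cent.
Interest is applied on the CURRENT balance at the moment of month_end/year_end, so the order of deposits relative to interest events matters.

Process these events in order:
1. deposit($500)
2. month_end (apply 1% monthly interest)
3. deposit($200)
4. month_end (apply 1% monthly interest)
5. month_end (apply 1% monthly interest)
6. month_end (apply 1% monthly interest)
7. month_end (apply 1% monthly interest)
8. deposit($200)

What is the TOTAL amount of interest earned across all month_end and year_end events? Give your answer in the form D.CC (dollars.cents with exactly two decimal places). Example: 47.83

After 1 (deposit($500)): balance=$1000.00 total_interest=$0.00
After 2 (month_end (apply 1% monthly interest)): balance=$1010.00 total_interest=$10.00
After 3 (deposit($200)): balance=$1210.00 total_interest=$10.00
After 4 (month_end (apply 1% monthly interest)): balance=$1222.10 total_interest=$22.10
After 5 (month_end (apply 1% monthly interest)): balance=$1234.32 total_interest=$34.32
After 6 (month_end (apply 1% monthly interest)): balance=$1246.66 total_interest=$46.66
After 7 (month_end (apply 1% monthly interest)): balance=$1259.12 total_interest=$59.12
After 8 (deposit($200)): balance=$1459.12 total_interest=$59.12

Answer: 59.12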